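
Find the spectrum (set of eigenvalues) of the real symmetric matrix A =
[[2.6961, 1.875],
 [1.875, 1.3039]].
sigma(A) ≈ {0, 4}

A is real symmetric, so its spectrum consists of real eigenvalues. Expanding the characteristic polynomial of the displayed matrix gives
  det(λ I - A) = p(λ) = λ^2 + (-4)λ + (0).
Solving p(λ) = 0 yields eigenvalues ≈ 0, 4. (A is shown rounded to 4 decimals, so these recover the underlying integer eigenvalues to within that precision.)
Verification: the trace of A = 4 equals the sum of eigenvalues 4, and det(A) ≈ -0.0002 matches the eigenvalue product 0.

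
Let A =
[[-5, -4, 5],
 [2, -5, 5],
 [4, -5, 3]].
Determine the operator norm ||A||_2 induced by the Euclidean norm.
||A||_2 ≈ 11.0885 (= sqrt(largest eigenvalue of A^T A))

||A||_2 = sigma_max(A) = sqrt(lambda_max(A^T A)). Form the symmetric matrix M = A^T A =
[[45, -10, -3],
 [-10, 66, -60],
 [-3, -60, 59]].
Its characteristic polynomial (trace, sum of principal 2x2 minors, determinant of M give the coefficients) is
  p(λ) = det(λ I - M) = λ^3 - 170λ^2 + 5810λ - 3136.
No integer candidate from the rational root theorem (±divisors of 3136) is a root, so the roots are irrational. The cubic discriminant is Δ = 184919012208 > 0, so there are three distinct real roots. p(0) = -3136 and p(1) = 2505 have opposite signs, so a root lies in (0, 1); Newton's method refines it to λ ≈ 0.5485. p(46) = 1740 and p(47) = -1773 have opposite signs, so a root lies in (46, 47); Newton's method refines it to λ ≈ 46.4975. p(122) = -8748 and p(123) = 431 have opposite signs, so a root lies in (122, 123); Newton's method refines it to λ ≈ 122.954. Check (Vieta): the three roots sum to 170, matching tr M = 170.
So the eigenvalues of A^T A are ≈ 0.5485, 46.4975, 122.954 (all ≥ 0, as they must be for A^T A). The largest is λ_max ≈ 122.954, hence ||A||_2 = sqrt(λ_max) ≈ 11.0885.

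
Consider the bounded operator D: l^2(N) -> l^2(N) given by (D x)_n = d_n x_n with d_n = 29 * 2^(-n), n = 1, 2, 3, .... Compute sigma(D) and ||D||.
sigma(D) = {29 * 2^(-n) : n ≥ 1} ∪ {0}; ||D|| = 29/2

A bounded diagonal operator on l^2 with diagonal entries d_n has spectrum equal to the closure of {d_n : n ≥ 1}: every d_n is an eigenvalue (with eigenvector e_n), so {d_n} ⊂ sigma(D); the spectrum is closed, so its closure is too; and for lambda not in the closure, (D - lambda I) has bounded inverse (the diagonal entries 1/(d_n - lambda) are bounded). For our sequence d_n = 29 * 2^(-n), n = 1, 2, 3, ...:
  - {d_n} = {29 * 2^(-n) : n ≥ 1}; the only limit point is 0
  - closure = {29 * 2^(-n) : n ≥ 1} ∪ {0}
For the norm: a diagonal operator has ||D|| = sup_n |d_n|. Here d_n = 29 * 2^(-n) is positive and decreasing, so sup_n |d_n| = d_1 = 29/2. So ||D|| = 29/2.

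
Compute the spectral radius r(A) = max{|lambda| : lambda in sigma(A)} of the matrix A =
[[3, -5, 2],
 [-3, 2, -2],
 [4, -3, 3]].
r(A) ≈ 8.8643

The eigenvalues of A are the roots of its characteristic polynomial. With M = A (coefficients from the trace, the sum of principal 2x2 minors, and det A):
  p(λ) = det(λ I - M) = λ^3 - 8λ^2 - 8λ + 3.
No integer candidate from the rational root theorem (±divisors of 3) is a root, so the roots are irrational. The cubic discriminant is Δ = 15501 > 0, so there are three distinct real roots. p(-2) = -21 and p(-1) = 2 have opposite signs, so a root lies in (-2, -1); Newton's method refines it to λ ≈ -1.1569. p(0) = 3 and p(1) = -12 have opposite signs, so a root lies in (0, 1); Newton's method refines it to λ ≈ 0.2925. p(8) = -61 and p(9) = 12 have opposite signs, so a root lies in (8, 9); Newton's method refines it to λ ≈ 8.8643. Check (Vieta): the three roots sum to 8, matching tr M = 8.
Thus the eigenvalues (to 4 decimals) are -1.1569 (modulus 1.1569); 0.2925 (modulus 0.2925); 8.8643 (modulus 8.8643). The spectral radius is the largest modulus: r(A) ≈ 8.8643. (Cross-check: r(A) ≤ ||A||_2 ≈ 9.2316; equality holds whenever A is normal, though it can also hold for some non-normal A.)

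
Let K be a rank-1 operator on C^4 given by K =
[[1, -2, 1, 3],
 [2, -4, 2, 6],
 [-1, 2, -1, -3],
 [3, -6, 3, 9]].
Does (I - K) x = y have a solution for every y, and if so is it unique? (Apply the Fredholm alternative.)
(I - K) is invertible (det(I - K) = -4 ≠ 0), so for every y in C^4 the equation (I - K) x = y has a unique solution.

K has rank 1, so it is an outer product K = u v^T: every row of K is a multiple of one row vector. Reading off the entries, u = (1, 2, -1, 3) and v = (1, -2, 1, 3) (row i of K equals u_i·v^T). A rank-one matrix u v^T satisfies K u = u (v·u) and kills the (3)-dimensional subspace v^⊥, so its characteristic polynomial is lambda^3 (lambda - v·u) with v·u = tr K = 5. Hence the eigenvalues of I - K are 1 (multiplicity 3) and 1 - (5) = -4, so det(I - K) = -4. (Direct check: I - K =
[[0, 2, -1, -3],
 [-2, 5, -2, -6],
 [1, -2, 2, 3],
 [-3, 6, -3, -8]]
has determinant -4.) The finite-dimensional Fredholm alternative says: either (I - K) is invertible, or ker(I - K) ≠ {0} and then range(I - K) = ker((I - K)^*)^⊥, with dim ker(I - K) = dim ker((I - K)^*). Since det(I - K) ≠ 0, 1 is not an eigenvalue of K and ker(I - K) = {0}, so we are in the first case: for every y there is a unique x = (I - K)^(-1) y. Explicitly, by the Sherman–Morrison formula, (I - u v^T)^(-1) = I + u v^T/(1 - v·u), i.e. (I - K)^(-1) = I + K/(-4).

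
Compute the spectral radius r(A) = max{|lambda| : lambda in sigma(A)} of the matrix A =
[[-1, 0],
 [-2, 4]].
r(A) = 4

The eigenvalues of A are the roots of its characteristic polynomial. With M = A (coefficients from the trace and determinant):
  p(λ) = det(λ I - M) = λ^2 - 3λ - 4.
For λ^2 - 3λ - 4 the discriminant is 25. It is a perfect square (5^2), so the roots are rational: λ = (3 ± 5)/2 = 4, -1.
Thus the eigenvalues (to 4 decimals) are 4 (modulus 4); -1 (modulus 1). The spectral radius is the largest modulus: r(A) = 4. (Cross-check: r(A) ≤ ||A||_2 ≈ 4.4954; equality holds whenever A is normal, though it can also hold for some non-normal A.)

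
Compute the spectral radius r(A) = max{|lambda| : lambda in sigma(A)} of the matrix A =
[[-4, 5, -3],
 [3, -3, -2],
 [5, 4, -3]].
r(A) ≈ 7.274

The eigenvalues of A are the roots of its characteristic polynomial. With M = A (coefficients from the trace, the sum of principal 2x2 minors, and det A):
  p(λ) = det(λ I - M) = λ^3 + 10λ^2 + 41λ + 154.
No integer candidate from the rational root theorem (±divisors of 154) is a root, so the roots are irrational. The cubic discriminant is Δ = -227396 < 0, so there is one real root and a complex-conjugate pair. p(-8) = -46 and p(-7) = 14 have opposite signs, so a root lies in (-8, -7); Newton's method refines it to λ ≈ -7.274. Dividing out (λ - (-7.274)) leaves approximately λ^2 + 2.726λ + 21.1712. For λ^2 + 2.726λ + 21.1712 the discriminant is -77.2539. It is negative, so the remaining roots are the complex-conjugate pair λ ≈ -1.363 ± 4.3947i. Their product equals the constant term, so |λ|^2 ≈ 21.1712 and |λ| ≈ 4.6012.
Thus the eigenvalues (to 4 decimals) are -7.274 (modulus 7.274); -1.363 ± 4.3947i (modulus 4.6012). The spectral radius is the largest modulus: r(A) ≈ 7.274. (Cross-check: r(A) ≤ ||A||_2 ≈ 7.914; equality holds whenever A is normal, though it can also hold for some non-normal A.)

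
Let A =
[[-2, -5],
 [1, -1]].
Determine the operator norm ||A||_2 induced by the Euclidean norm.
||A||_2 = sqrt((31 + sqrt(765))/2) ≈ 5.4157 (= sqrt(largest eigenvalue of A^T A))

||A||_2 = sigma_max(A) = sqrt(lambda_max(A^T A)). Form the symmetric matrix M = A^T A =
[[5, 9],
 [9, 26]].
Its characteristic polynomial (trace, determinant of M give the coefficients) is
  p(λ) = det(λ I - M) = λ^2 - 31λ + 49.
For λ^2 - 31λ + 49 the discriminant is 765. It is nonnegative but not a perfect square, so the roots are real and irrational: λ = (31 ± sqrt(765))/2 ≈ 29.3293, 1.6707.
So the eigenvalues of A^T A are ≈ 1.6707, 29.3293 (all ≥ 0, as they must be for A^T A). The largest is λ_max = (31 + sqrt(765))/2 ≈ 29.3293, hence ||A||_2 = sqrt(λ_max) = sqrt((31 + sqrt(765))/2) ≈ 5.4157.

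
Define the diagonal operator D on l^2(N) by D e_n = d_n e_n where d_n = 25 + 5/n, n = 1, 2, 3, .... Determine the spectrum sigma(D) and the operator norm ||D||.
sigma(D) = {25 + 5/n : n ≥ 1} ∪ {25}; ||D|| = 30

A bounded diagonal operator on l^2 with diagonal entries d_n has spectrum equal to the closure of {d_n : n ≥ 1}: every d_n is an eigenvalue (with eigenvector e_n), so {d_n} ⊂ sigma(D); the spectrum is closed, so its closure is too; and for lambda not in the closure, (D - lambda I) has bounded inverse (the diagonal entries 1/(d_n - lambda) are bounded). For our sequence d_n = 25 + 5/n, n = 1, 2, 3, ...:
  - {d_n} = {25 + 5/n : n ≥ 1}; the only limit point is 25
  - closure = {25 + 5/n : n ≥ 1} ∪ {25}
For the norm: a diagonal operator has ||D|| = sup_n |d_n|. Here d_n = 25 + 5/n is positive and decreasing, so sup_n |d_n| = d_1 = 25 + 5 = 30. So ||D|| = 30.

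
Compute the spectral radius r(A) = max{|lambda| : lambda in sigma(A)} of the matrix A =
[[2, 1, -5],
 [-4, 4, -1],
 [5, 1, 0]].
r(A) ≈ 5.4632

The eigenvalues of A are the roots of its characteristic polynomial. With M = A (coefficients from the trace, the sum of principal 2x2 minors, and det A):
  p(λ) = det(λ I - M) = λ^3 - 6λ^2 + 38λ - 117.
No integer candidate from the rational root theorem (±divisors of 117) is a root, so the roots are irrational. The cubic discriminant is Δ = -158027 < 0, so there is one real root and a complex-conjugate pair. p(3) = -30 and p(4) = 3 have opposite signs, so a root lies in (3, 4); Newton's method refines it to λ ≈ 3.9201. Dividing out (λ - (3.9201)) leaves approximately λ^2 - 2.0799λ + 29.8465. For λ^2 - 2.0799λ + 29.8465 the discriminant is -115.0599. It is negative, so the remaining roots are the complex-conjugate pair λ ≈ 1.04 ± 5.3633i. Their product equals the constant term, so |λ|^2 ≈ 29.8465 and |λ| ≈ 5.4632.
Thus the eigenvalues (to 4 decimals) are 3.9201 (modulus 3.9201); 1.04 ± 5.3633i (modulus 5.4632). The spectral radius is the largest modulus: r(A) ≈ 5.4632. (Cross-check: r(A) ≤ ||A||_2 ≈ 6.9457; equality holds whenever A is normal, though it can also hold for some non-normal A.)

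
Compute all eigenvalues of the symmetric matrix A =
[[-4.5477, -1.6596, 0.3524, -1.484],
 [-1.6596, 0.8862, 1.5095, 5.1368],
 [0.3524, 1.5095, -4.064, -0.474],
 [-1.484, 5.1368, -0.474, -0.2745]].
sigma(A) ≈ {-6, -5, -3, 6}

A is real symmetric, so its spectrum consists of real eigenvalues. Expanding the characteristic polynomial of the displayed matrix gives
  det(λ I - A) = p(λ) = λ^4 + (8)λ^3 + (-21)λ^2 + (-287.9986)λ + (-539.9964).
Solving p(λ) = 0 yields eigenvalues ≈ -6, -5, -3, 6. (A is shown rounded to 4 decimals, so these recover the underlying integer eigenvalues to within that precision.)
Verification: the trace of A = -8 equals the sum of eigenvalues -8, and det(A) ≈ -539.9964 matches the eigenvalue product -540.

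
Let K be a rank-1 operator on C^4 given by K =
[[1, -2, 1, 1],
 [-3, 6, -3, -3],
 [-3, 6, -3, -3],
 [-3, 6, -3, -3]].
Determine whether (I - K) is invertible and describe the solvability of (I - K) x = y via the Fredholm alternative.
(I - K) is singular (det(I - K) = 0, i.e. 1 ∈ sigma(K)). (I - K) x = y is solvable iff y ⊥ ker((I - K)^*) = span{(1, -2, 1, 1)}, i.e. iff y_1 - 2y_2 + y_3 + y_4 = 0. When solvable, the solutions are x = y + c·(1, -3, -3, -3), c arbitrary (ker(I - K) = span{(1, -3, -3, -3)}, dimension 1).

K has rank 1, so it is an outer product K = u v^T: every row of K is a multiple of one row vector. Reading off the entries, u = (1, -3, -3, -3) and v = (1, -2, 1, 1) (row i of K equals u_i·v^T). A rank-one matrix u v^T satisfies K u = u (v·u) and kills the (3)-dimensional subspace v^⊥, so its characteristic polynomial is lambda^3 (lambda - v·u) with v·u = tr K = 1. Hence the eigenvalues of I - K are 1 (multiplicity 3) and 1 - (1) = 0, so det(I - K) = 0. (Direct check: I - K =
[[0, 2, -1, -1],
 [3, -5, 3, 3],
 [3, -6, 4, 3],
 [3, -6, 3, 4]]
has determinant 0.) So 1 is an eigenvalue of K and (I - K) is not invertible. The finite-dimensional Fredholm alternative says: either (I - K) is invertible, or ker(I - K) ≠ {0} and then range(I - K) = ker((I - K)^*)^⊥, with dim ker(I - K) = dim ker((I - K)^*). We are in the second case, so we need both kernels. Kernel of I - K: (I - K) u = u - u (v·u) = u - u = 0, so ker(I - K) = span{u} = span{(1, -3, -3, -3)} (it is exactly 1-dimensional because rank(I - K) = 3). Kernel of the adjoint: K is real, so (I - K)^* = I - K^T = I - v u^T, and (I - v u^T) v = v - v (u·v) = 0; hence ker((I - K)^*) = span{v} = span{(1, -2, 1, 1)}. Therefore (I - K) x = y is solvable iff <y, v> = 0, i.e. iff y_1 - 2y_2 + y_3 + y_4 = 0. When this holds, K y = u (v·y) = 0, so (I - K) y = y and x = y is a particular solution; the full solution set is the line x = y + c·u = y + c·(1, -3, -3, -3), c ∈ C.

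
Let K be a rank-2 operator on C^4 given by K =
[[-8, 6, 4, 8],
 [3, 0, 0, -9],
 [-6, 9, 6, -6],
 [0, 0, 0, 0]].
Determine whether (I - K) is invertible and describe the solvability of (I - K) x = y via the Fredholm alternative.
(I - K) is invertible (det(I - K) = -39 ≠ 0), so for every y in C^4 the equation (I - K) x = y has a unique solution.

K has rank 2 and factors as K = U V^T = u1 v1^T + u2 v2^T with u1 = (-2, 0, -3, 0), v1 = (3, -3, -2, -1), u2 = (2, -3, -3, 0), v2 = (-1, 0, 0, 3) (multiplying out reproduces the displayed K). The nonzero eigenvalues of U V^T coincide with those of the 2 x 2 matrix G = V^T U = [[v1·u1, v1·u2], [v2·u1, v2·u2]] = [[0, 21], [2, -2]], and by the Sylvester determinant identity det(I_4 - U V^T) = det(I_2 - V^T U) = det([[1, -21], [-2, 3]]) = (1)(3) - (-21)(-2) = -39. (Direct check: I - K =
[[9, -6, -4, -8],
 [-3, 1, 0, 9],
 [6, -9, -5, 6],
 [0, 0, 0, 1]]
has determinant -39.) The finite-dimensional Fredholm alternative says: either (I - K) is invertible, or ker(I - K) ≠ {0} and then range(I - K) = ker((I - K)^*)^⊥, with dim ker(I - K) = dim ker((I - K)^*). Since det(I - K) ≠ 0, 1 is not an eigenvalue of K and ker(I - K) = {0}, so we are in the first case: for every y there is a unique x = (I - K)^(-1) y. (Explicitly, by the Woodbury identity, (I - U V^T)^(-1) = I + U (I_2 - G)^(-1) V^T.)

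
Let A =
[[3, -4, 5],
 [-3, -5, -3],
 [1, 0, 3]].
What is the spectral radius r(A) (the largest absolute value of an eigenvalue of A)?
r(A) ≈ 6.2313

The eigenvalues of A are the roots of its characteristic polynomial. With M = A (coefficients from the trace, the sum of principal 2x2 minors, and det A):
  p(λ) = det(λ I - M) = λ^3 - λ^2 - 38λ + 44.
No integer candidate from the rational root theorem (±divisors of 44) is a root, so the roots are irrational. The cubic discriminant is Δ = 198932 > 0, so there are three distinct real roots. p(-7) = -82 and p(-6) = 20 have opposite signs, so a root lies in (-7, -6); Newton's method refines it to λ ≈ -6.2313. p(1) = 6 and p(2) = -28 have opposite signs, so a root lies in (1, 2); Newton's method refines it to λ ≈ 1.1637. p(6) = -4 and p(7) = 72 have opposite signs, so a root lies in (6, 7); Newton's method refines it to λ ≈ 6.0676. Check (Vieta): the three roots sum to 1, matching tr M = 1.
Thus the eigenvalues (to 4 decimals) are -6.2313 (modulus 6.2313); 1.1637 (modulus 1.1637); 6.0676 (modulus 6.0676). The spectral radius is the largest modulus: r(A) ≈ 6.2313. (Cross-check: r(A) ≤ ||A||_2 ≈ 7.8028; equality holds whenever A is normal, though it can also hold for some non-normal A.)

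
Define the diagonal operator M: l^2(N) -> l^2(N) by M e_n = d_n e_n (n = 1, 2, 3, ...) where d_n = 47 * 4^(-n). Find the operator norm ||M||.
||M|| = 47/4 (attained at n = 1)

For M diagonal, ||M|| = sup_n |d_n|. The sequence d_n = 47 * 4^(-n) is positive and strictly decreasing (ratio 4^(-1) < 1), so the supremum is d_1 = 47/4. Hence ||M|| = 47/4.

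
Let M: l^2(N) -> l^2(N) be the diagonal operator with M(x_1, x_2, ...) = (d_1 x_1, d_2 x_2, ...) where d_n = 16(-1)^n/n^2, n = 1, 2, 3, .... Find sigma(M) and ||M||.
sigma(M) = {16(-1)^n/n^2 : n ≥ 1} ∪ {0}; ||M|| = 16

A bounded diagonal operator on l^2 with diagonal entries d_n has spectrum equal to the closure of {d_n : n ≥ 1}: every d_n is an eigenvalue (with eigenvector e_n), so {d_n} ⊂ sigma(M); the spectrum is closed, so its closure is too; and for lambda not in the closure, (M - lambda I) has bounded inverse (the diagonal entries 1/(d_n - lambda) are bounded). For our sequence d_n = 16(-1)^n/n^2, n = 1, 2, 3, ...:
  - {d_n} = {16(-1)^n/n^2 : n ≥ 1}; the only limit point is 0
  - closure = {16(-1)^n/n^2 : n ≥ 1} ∪ {0}
For the norm: a diagonal operator has ||M|| = sup_n |d_n|. Here |d_n| = 16/n^2 is decreasing, so sup_n |d_n| = |d_1| = 16. So ||M|| = 16.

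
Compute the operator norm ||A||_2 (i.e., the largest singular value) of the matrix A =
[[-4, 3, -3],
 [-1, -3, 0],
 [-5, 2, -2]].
||A||_2 ≈ 8.1136 (= sqrt(largest eigenvalue of A^T A))

||A||_2 = sigma_max(A) = sqrt(lambda_max(A^T A)). Form the symmetric matrix M = A^T A =
[[42, -19, 22],
 [-19, 22, -13],
 [22, -13, 13]].
Its characteristic polynomial (trace, sum of principal 2x2 minors, determinant of M give the coefficients) is
  p(λ) = det(λ I - M) = λ^3 - 77λ^2 + 742λ - 441.
No integer candidate from the rational root theorem (±divisors of 441) is a root, so the roots are irrational. The cubic discriminant is Δ = 1273174497 > 0, so there are three distinct real roots. p(0) = -441 and p(1) = 225 have opposite signs, so a root lies in (0, 1); Newton's method refines it to λ ≈ 0.636. p(10) = 279 and p(11) = -265 have opposite signs, so a root lies in (10, 11); Newton's method refines it to λ ≈ 10.5337. p(65) = -2911 and p(66) = 615 have opposite signs, so a root lies in (65, 66); Newton's method refines it to λ ≈ 65.8304. Check (Vieta): the three roots sum to 77, matching tr M = 77.
So the eigenvalues of A^T A are ≈ 0.636, 10.5337, 65.8304 (all ≥ 0, as they must be for A^T A). The largest is λ_max ≈ 65.8304, hence ||A||_2 = sqrt(λ_max) ≈ 8.1136.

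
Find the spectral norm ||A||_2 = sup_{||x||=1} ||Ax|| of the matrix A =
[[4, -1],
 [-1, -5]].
||A||_2 = sqrt((43 + sqrt(85))/2) ≈ 5.1098 (= sqrt(largest eigenvalue of A^T A))

||A||_2 = sigma_max(A) = sqrt(lambda_max(A^T A)). Form the symmetric matrix M = A^T A =
[[17, 1],
 [1, 26]].
Its characteristic polynomial (trace, determinant of M give the coefficients) is
  p(λ) = det(λ I - M) = λ^2 - 43λ + 441.
For λ^2 - 43λ + 441 the discriminant is 85. It is nonnegative but not a perfect square, so the roots are real and irrational: λ = (43 ± sqrt(85))/2 ≈ 26.1098, 16.8902.
So the eigenvalues of A^T A are ≈ 16.8902, 26.1098 (all ≥ 0, as they must be for A^T A). The largest is λ_max = (43 + sqrt(85))/2 ≈ 26.1098, hence ||A||_2 = sqrt(λ_max) = sqrt((43 + sqrt(85))/2) ≈ 5.1098.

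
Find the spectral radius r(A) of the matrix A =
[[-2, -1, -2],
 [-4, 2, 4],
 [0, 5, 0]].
r(A) ≈ 6.3688

The eigenvalues of A are the roots of its characteristic polynomial. With M = A (coefficients from the trace, the sum of principal 2x2 minors, and det A):
  p(λ) = det(λ I - M) = λ^3 - 28λ - 80.
No integer candidate from the rational root theorem (±divisors of 80) is a root, so the roots are irrational. The cubic discriminant is Δ = -84992 < 0, so there is one real root and a complex-conjugate pair. p(6) = -32 and p(7) = 67 have opposite signs, so a root lies in (6, 7); Newton's method refines it to λ ≈ 6.3688. Dividing out (λ - (6.3688)) leaves approximately λ^2 + 6.3688λ + 12.5613. For λ^2 + 6.3688λ + 12.5613 the discriminant is -9.6839. It is negative, so the remaining roots are the complex-conjugate pair λ ≈ -3.1844 ± 1.5559i. Their product equals the constant term, so |λ|^2 ≈ 12.5613 and |λ| ≈ 3.5442.
Thus the eigenvalues (to 4 decimals) are 6.3688 (modulus 6.3688); -3.1844 ± 1.5559i (modulus 3.5442). The spectral radius is the largest modulus: r(A) ≈ 6.3688. (Cross-check: r(A) ≤ ||A||_2 ≈ 6.5165; equality holds whenever A is normal, though it can also hold for some non-normal A.)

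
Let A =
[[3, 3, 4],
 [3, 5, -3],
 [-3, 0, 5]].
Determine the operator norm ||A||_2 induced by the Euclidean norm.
||A||_2 ≈ 7.945 (= sqrt(largest eigenvalue of A^T A))

||A||_2 = sigma_max(A) = sqrt(lambda_max(A^T A)). Form the symmetric matrix M = A^T A =
[[27, 24, -12],
 [24, 34, -3],
 [-12, -3, 50]].
Its characteristic polynomial (trace, sum of principal 2x2 minors, determinant of M give the coefficients) is
  p(λ) = det(λ I - M) = λ^3 - 111λ^2 + 3239λ - 13689.
No integer candidate from the rational root theorem (±divisors of 13689) is a root, so the roots are irrational. The cubic discriminant is Δ = 1981304320 > 0, so there are three distinct real roots. p(5) = -144 and p(6) = 1965 have opposite signs, so a root lies in (5, 6); Newton's method refines it to λ ≈ 5.0655. p(42) = 633 and p(43) = -144 have opposite signs, so a root lies in (42, 43); Newton's method refines it to λ ≈ 42.8114. p(63) = -144 and p(64) = 1095 have opposite signs, so a root lies in (63, 64); Newton's method refines it to λ ≈ 63.1231. Check (Vieta): the three roots sum to 111, matching tr M = 111.
So the eigenvalues of A^T A are ≈ 5.0655, 42.8114, 63.1231 (all ≥ 0, as they must be for A^T A). The largest is λ_max ≈ 63.1231, hence ||A||_2 = sqrt(λ_max) ≈ 7.945.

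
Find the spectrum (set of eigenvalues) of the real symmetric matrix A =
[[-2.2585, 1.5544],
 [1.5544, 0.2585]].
sigma(A) ≈ {-3, 1}

A is real symmetric, so its spectrum consists of real eigenvalues. Expanding the characteristic polynomial of the displayed matrix gives
  det(λ I - A) = p(λ) = λ^2 + (2)λ + (-3).
Solving p(λ) = 0 yields eigenvalues ≈ -3, 1. (A is shown rounded to 4 decimals, so these recover the underlying integer eigenvalues to within that precision.)
Verification: the trace of A = -2 equals the sum of eigenvalues -2, and det(A) ≈ -3.0000 matches the eigenvalue product -3.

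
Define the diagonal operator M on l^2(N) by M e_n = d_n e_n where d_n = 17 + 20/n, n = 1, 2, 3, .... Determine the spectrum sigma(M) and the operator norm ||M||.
sigma(M) = {17 + 20/n : n ≥ 1} ∪ {17}; ||M|| = 37

A bounded diagonal operator on l^2 with diagonal entries d_n has spectrum equal to the closure of {d_n : n ≥ 1}: every d_n is an eigenvalue (with eigenvector e_n), so {d_n} ⊂ sigma(M); the spectrum is closed, so its closure is too; and for lambda not in the closure, (M - lambda I) has bounded inverse (the diagonal entries 1/(d_n - lambda) are bounded). For our sequence d_n = 17 + 20/n, n = 1, 2, 3, ...:
  - {d_n} = {17 + 20/n : n ≥ 1}; the only limit point is 17
  - closure = {17 + 20/n : n ≥ 1} ∪ {17}
For the norm: a diagonal operator has ||M|| = sup_n |d_n|. Here d_n = 17 + 20/n is positive and decreasing, so sup_n |d_n| = d_1 = 17 + 20 = 37. So ||M|| = 37.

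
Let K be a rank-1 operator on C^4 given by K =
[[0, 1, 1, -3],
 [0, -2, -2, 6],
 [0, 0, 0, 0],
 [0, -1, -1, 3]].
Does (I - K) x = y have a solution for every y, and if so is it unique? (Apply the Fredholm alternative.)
(I - K) is singular (det(I - K) = 0, i.e. 1 ∈ sigma(K)). (I - K) x = y is solvable iff y ⊥ ker((I - K)^*) = span{(0, 1, 1, -3)}, i.e. iff y_2 + y_3 - 3y_4 = 0. When solvable, the solutions are x = y + c·(1, -2, 0, -1), c arbitrary (ker(I - K) = span{(1, -2, 0, -1)}, dimension 1).

K has rank 1, so it is an outer product K = u v^T: every row of K is a multiple of one row vector. Reading off the entries, u = (1, -2, 0, -1) and v = (0, 1, 1, -3) (row i of K equals u_i·v^T). A rank-one matrix u v^T satisfies K u = u (v·u) and kills the (3)-dimensional subspace v^⊥, so its characteristic polynomial is lambda^3 (lambda - v·u) with v·u = tr K = 1. Hence the eigenvalues of I - K are 1 (multiplicity 3) and 1 - (1) = 0, so det(I - K) = 0. (Direct check: I - K =
[[1, -1, -1, 3],
 [0, 3, 2, -6],
 [0, 0, 1, 0],
 [0, 1, 1, -2]]
has determinant 0.) So 1 is an eigenvalue of K and (I - K) is not invertible. The finite-dimensional Fredholm alternative says: either (I - K) is invertible, or ker(I - K) ≠ {0} and then range(I - K) = ker((I - K)^*)^⊥, with dim ker(I - K) = dim ker((I - K)^*). We are in the second case, so we need both kernels. Kernel of I - K: (I - K) u = u - u (v·u) = u - u = 0, so ker(I - K) = span{u} = span{(1, -2, 0, -1)} (it is exactly 1-dimensional because rank(I - K) = 3). Kernel of the adjoint: K is real, so (I - K)^* = I - K^T = I - v u^T, and (I - v u^T) v = v - v (u·v) = 0; hence ker((I - K)^*) = span{v} = span{(0, 1, 1, -3)}. Therefore (I - K) x = y is solvable iff <y, v> = 0, i.e. iff y_2 + y_3 - 3y_4 = 0. When this holds, K y = u (v·y) = 0, so (I - K) y = y and x = y is a particular solution; the full solution set is the line x = y + c·u = y + c·(1, -2, 0, -1), c ∈ C.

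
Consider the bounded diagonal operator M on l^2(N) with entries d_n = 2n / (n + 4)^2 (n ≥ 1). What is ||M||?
||M|| = 1/8 (attained at n = 4)

For M diagonal, ||M|| = sup_n |d_n|. Treat f(x) = 2x / (x + 4)^2 for real x > 0. By the quotient rule, f'(x) = 2(4 - x)/(x + 4)^3, which is positive for x < 4 and negative for x > 4. So f has a unique maximum at x = 4, and since 4 is a positive integer, the supremum over n ≥ 1 is attained at n = 4: d_4 = 2·4/(4 + 4)^2 = 2·4/64 = 1/8. Hence ||M|| = 1/8.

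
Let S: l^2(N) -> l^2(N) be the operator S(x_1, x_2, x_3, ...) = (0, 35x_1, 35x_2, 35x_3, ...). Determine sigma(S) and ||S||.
sigma(S) = closed disk {z in C : |z| ≤ 35}; ||S|| = 35

Note S = 35·U where U is the unit right shift (U x)_k = x_{k-1} (with x_0 := 0); so ||S|| = 35||U|| and sigma(S) = 35·sigma(U). ||S x||^2 = sum_{k≥1} |35x_k|^2 = 1225||x||^2, so ||S|| = 35 and sigma(S) ⊂ {|z| ≤ 35}. For any |lambda| < 35, the equation (S - lambda I) x = 0 forces x_1 = 0, then 35x_k = lambda x_{k+1} ⇒ x = 0, so S has no eigenvalues. But (S - lambda I) is not surjective for |lambda| < 35: solving (S - lambda I) x = e_1 would require x_n proportional to (lambda/35)^(-n), which is not in l^2. So every |lambda| < 35 lies in the residual spectrum. The boundary |lambda| = 35 is in the approximate point spectrum (the spectrum is closed). Hence sigma(S) is the closed disk of radius 35.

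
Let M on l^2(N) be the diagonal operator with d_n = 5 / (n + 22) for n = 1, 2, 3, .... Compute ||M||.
||M|| = 5/23 (attained at n = 1)

For M diagonal, ||M|| = sup_n |d_n| = sup_n 5/(n + 22). This is positive and strictly decreasing in n, so the supremum is attained at n = 1: d_1 = 5/(1 + 22) = 5/23. Hence ||M|| = 5/23.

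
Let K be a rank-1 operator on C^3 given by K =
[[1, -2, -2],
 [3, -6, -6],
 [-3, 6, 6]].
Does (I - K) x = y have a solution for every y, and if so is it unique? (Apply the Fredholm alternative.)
(I - K) is singular (det(I - K) = 0, i.e. 1 ∈ sigma(K)). (I - K) x = y is solvable iff y ⊥ ker((I - K)^*) = span{(1, -2, -2)}, i.e. iff y_1 - 2y_2 - 2y_3 = 0. When solvable, the solutions are x = y + c·(1, 3, -3), c arbitrary (ker(I - K) = span{(1, 3, -3)}, dimension 1).

K has rank 1, so it is an outer product K = u v^T: every row of K is a multiple of one row vector. Reading off the entries, u = (1, 3, -3) and v = (1, -2, -2) (row i of K equals u_i·v^T). A rank-one matrix u v^T satisfies K u = u (v·u) and kills the (2)-dimensional subspace v^⊥, so its characteristic polynomial is lambda^2 (lambda - v·u) with v·u = tr K = 1. Hence the eigenvalues of I - K are 1 (multiplicity 2) and 1 - (1) = 0, so det(I - K) = 0. (Direct check: I - K =
[[0, 2, 2],
 [-3, 7, 6],
 [3, -6, -5]]
has determinant 0.) So 1 is an eigenvalue of K and (I - K) is not invertible. The finite-dimensional Fredholm alternative says: either (I - K) is invertible, or ker(I - K) ≠ {0} and then range(I - K) = ker((I - K)^*)^⊥, with dim ker(I - K) = dim ker((I - K)^*). We are in the second case, so we need both kernels. Kernel of I - K: (I - K) u = u - u (v·u) = u - u = 0, so ker(I - K) = span{u} = span{(1, 3, -3)} (it is exactly 1-dimensional because rank(I - K) = 2). Kernel of the adjoint: K is real, so (I - K)^* = I - K^T = I - v u^T, and (I - v u^T) v = v - v (u·v) = 0; hence ker((I - K)^*) = span{v} = span{(1, -2, -2)}. Therefore (I - K) x = y is solvable iff <y, v> = 0, i.e. iff y_1 - 2y_2 - 2y_3 = 0. When this holds, K y = u (v·y) = 0, so (I - K) y = y and x = y is a particular solution; the full solution set is the line x = y + c·u = y + c·(1, 3, -3), c ∈ C.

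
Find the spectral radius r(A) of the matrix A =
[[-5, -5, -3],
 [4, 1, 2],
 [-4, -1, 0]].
r(A) ≈ 4.001

The eigenvalues of A are the roots of its characteristic polynomial. With M = A (coefficients from the trace, the sum of principal 2x2 minors, and det A):
  p(λ) = det(λ I - M) = λ^3 + 4λ^2 + 5λ - 30.
No integer candidate from the rational root theorem (±divisors of 30) is a root, so the roots are irrational. The cubic discriminant is Δ = -27520 < 0, so there is one real root and a complex-conjugate pair. p(1) = -20 and p(2) = 4 have opposite signs, so a root lies in (1, 2); Newton's method refines it to λ ≈ 1.874. Dividing out (λ - (1.874)) leaves approximately λ^2 + 5.874λ + 16.0082. For λ^2 + 5.874λ + 16.0082 the discriminant is -29.5284. It is negative, so the remaining roots are the complex-conjugate pair λ ≈ -2.937 ± 2.717i. Their product equals the constant term, so |λ|^2 ≈ 16.0082 and |λ| ≈ 4.001.
Thus the eigenvalues (to 4 decimals) are 1.874 (modulus 1.874); -2.937 ± 2.717i (modulus 4.001). The spectral radius is the largest modulus: r(A) ≈ 4.001. (Cross-check: r(A) ≤ ||A||_2 ≈ 9.4327; equality holds whenever A is normal, though it can also hold for some non-normal A.)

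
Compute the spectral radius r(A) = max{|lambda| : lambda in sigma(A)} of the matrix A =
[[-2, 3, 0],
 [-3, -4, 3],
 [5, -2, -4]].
r(A) ≈ 6.2283

The eigenvalues of A are the roots of its characteristic polynomial. With M = A (coefficients from the trace, the sum of principal 2x2 minors, and det A):
  p(λ) = det(λ I - M) = λ^3 + 10λ^2 + 47λ + 35.
No integer candidate from the rational root theorem (±divisors of 35) is a root, so the roots are irrational. The cubic discriminant is Δ = -71367 < 0, so there is one real root and a complex-conjugate pair. p(-1) = -3 and p(0) = 35 have opposite signs, so a root lies in (-1, 0); Newton's method refines it to λ ≈ -0.9023. Dividing out (λ - (-0.9023)) leaves approximately λ^2 + 9.0977λ + 38.7915. For λ^2 + 9.0977λ + 38.7915 the discriminant is -72.397. It is negative, so the remaining roots are the complex-conjugate pair λ ≈ -4.5489 ± 4.2543i. Their product equals the constant term, so |λ|^2 ≈ 38.7915 and |λ| ≈ 6.2283.
Thus the eigenvalues (to 4 decimals) are -0.9023 (modulus 0.9023); -4.5489 ± 4.2543i (modulus 6.2283). The spectral radius is the largest modulus: r(A) ≈ 6.2283. (Cross-check: r(A) ≤ ||A||_2 ≈ 7.8251; equality holds whenever A is normal, though it can also hold for some non-normal A.)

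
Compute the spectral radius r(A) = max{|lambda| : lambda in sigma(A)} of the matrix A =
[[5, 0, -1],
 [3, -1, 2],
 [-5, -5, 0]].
r(A) ≈ 5.9664

The eigenvalues of A are the roots of its characteristic polynomial. With M = A (coefficients from the trace, the sum of principal 2x2 minors, and det A):
  p(λ) = det(λ I - M) = λ^3 - 4λ^2 - 70.
No integer candidate from the rational root theorem (±divisors of 70) is a root, so the roots are irrational. The cubic discriminant is Δ = -150220 < 0, so there is one real root and a complex-conjugate pair. p(5) = -45 and p(6) = 2 have opposite signs, so a root lies in (5, 6); Newton's method refines it to λ ≈ 5.9664. Dividing out (λ - (5.9664)) leaves approximately λ^2 + 1.9664λ + 11.7324. For λ^2 + 1.9664λ + 11.7324 the discriminant is -43.0627. It is negative, so the remaining roots are the complex-conjugate pair λ ≈ -0.9832 ± 3.2811i. Their product equals the constant term, so |λ|^2 ≈ 11.7324 and |λ| ≈ 3.4253.
Thus the eigenvalues (to 4 decimals) are 5.9664 (modulus 5.9664); -0.9832 ± 3.2811i (modulus 3.4253). The spectral radius is the largest modulus: r(A) ≈ 5.9664. (Cross-check: r(A) ≤ ||A||_2 ≈ 8.3666; equality holds whenever A is normal, though it can also hold for some non-normal A.)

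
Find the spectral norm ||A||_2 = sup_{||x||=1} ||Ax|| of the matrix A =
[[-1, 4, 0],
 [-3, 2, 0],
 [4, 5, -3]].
||A||_2 ≈ 7.524 (= sqrt(largest eigenvalue of A^T A))

||A||_2 = sigma_max(A) = sqrt(lambda_max(A^T A)). Form the symmetric matrix M = A^T A =
[[26, 10, -12],
 [10, 45, -15],
 [-12, -15, 9]].
Its characteristic polynomial (trace, sum of principal 2x2 minors, determinant of M give the coefficients) is
  p(λ) = det(λ I - M) = λ^3 - 80λ^2 + 1340λ - 900.
No integer candidate from the rational root theorem (±divisors of 900) is a root, so the roots are irrational. The cubic discriminant is Δ = 1738994000 > 0, so there are three distinct real roots. p(0) = -900 and p(1) = 361 have opposite signs, so a root lies in (0, 1); Newton's method refines it to λ ≈ 0.7007. p(22) = 508 and p(23) = -233 have opposite signs, so a root lies in (22, 23); Newton's method refines it to λ ≈ 22.6891. p(56) = -1124 and p(57) = 753 have opposite signs, so a root lies in (56, 57); Newton's method refines it to λ ≈ 56.6102. Check (Vieta): the three roots sum to 80, matching tr M = 80.
So the eigenvalues of A^T A are ≈ 0.7007, 22.6891, 56.6102 (all ≥ 0, as they must be for A^T A). The largest is λ_max ≈ 56.6102, hence ||A||_2 = sqrt(λ_max) ≈ 7.524.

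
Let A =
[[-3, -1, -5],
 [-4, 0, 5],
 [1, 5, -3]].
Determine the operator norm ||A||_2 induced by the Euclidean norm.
||A||_2 ≈ 8.0235 (= sqrt(largest eigenvalue of A^T A))

||A||_2 = sigma_max(A) = sqrt(lambda_max(A^T A)). Form the symmetric matrix M = A^T A =
[[26, 8, -8],
 [8, 26, -10],
 [-8, -10, 59]].
Its characteristic polynomial (trace, sum of principal 2x2 minors, determinant of M give the coefficients) is
  p(λ) = det(λ I - M) = λ^3 - 111λ^2 + 3516λ - 33124.
No integer candidate from the rational root theorem (±divisors of 33124) is a root, so the roots are irrational. The cubic discriminant is Δ = 317607696 > 0, so there are three distinct real roots. p(17) = -518 and p(18) = 32 have opposite signs, so a root lies in (17, 18); Newton's method refines it to λ ≈ 17.9354. p(28) = 252 and p(29) = -122 have opposite signs, so a root lies in (28, 29); Newton's method refines it to λ ≈ 28.6883. p(64) = -612 and p(65) = 1066 have opposite signs, so a root lies in (64, 65); Newton's method refines it to λ ≈ 64.3762. Check (Vieta): the three roots sum to 111, matching tr M = 111.
So the eigenvalues of A^T A are ≈ 17.9354, 28.6883, 64.3762 (all ≥ 0, as they must be for A^T A). The largest is λ_max ≈ 64.3762, hence ||A||_2 = sqrt(λ_max) ≈ 8.0235.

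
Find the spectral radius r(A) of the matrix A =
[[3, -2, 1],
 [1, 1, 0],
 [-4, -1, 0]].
r(A) ≈ 2.7518

The eigenvalues of A are the roots of its characteristic polynomial. With M = A (coefficients from the trace, the sum of principal 2x2 minors, and det A):
  p(λ) = det(λ I - M) = λ^3 - 4λ^2 + 9λ - 3.
No integer candidate from the rational root theorem (±divisors of 3) is a root, so the roots are irrational. The cubic discriminant is Δ = -687 < 0, so there is one real root and a complex-conjugate pair. p(0) = -3 and p(1) = 3 have opposite signs, so a root lies in (0, 1); Newton's method refines it to λ ≈ 0.3962. Dividing out (λ - (0.3962)) leaves approximately λ^2 - 3.6038λ + 7.5722. For λ^2 - 3.6038λ + 7.5722 the discriminant is -17.3014. It is negative, so the remaining roots are the complex-conjugate pair λ ≈ 1.8019 ± 2.0797i. Their product equals the constant term, so |λ|^2 ≈ 7.5722 and |λ| ≈ 2.7518.
Thus the eigenvalues (to 4 decimals) are 0.3962 (modulus 0.3962); 1.8019 ± 2.0797i (modulus 2.7518). The spectral radius is the largest modulus: r(A) ≈ 2.7518. (Cross-check: r(A) ≤ ||A||_2 ≈ 5.1409; equality holds whenever A is normal, though it can also hold for some non-normal A.)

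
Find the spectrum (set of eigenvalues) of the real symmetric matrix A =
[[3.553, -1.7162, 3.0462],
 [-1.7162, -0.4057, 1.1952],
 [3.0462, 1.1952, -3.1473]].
sigma(A) ≈ {-5, 0, 5}

A is real symmetric, so its spectrum consists of real eigenvalues. Expanding the characteristic polynomial of the displayed matrix gives
  det(λ I - A) = p(λ) = λ^3 + (0)λ^2 + (-25)λ + (0.001).
Solving p(λ) = 0 yields eigenvalues ≈ -5, 0, 5. (A is shown rounded to 4 decimals, so these recover the underlying integer eigenvalues to within that precision.)
Verification: the trace of A = 0 equals the sum of eigenvalues 0, and det(A) ≈ -0.0010 matches the eigenvalue product 0.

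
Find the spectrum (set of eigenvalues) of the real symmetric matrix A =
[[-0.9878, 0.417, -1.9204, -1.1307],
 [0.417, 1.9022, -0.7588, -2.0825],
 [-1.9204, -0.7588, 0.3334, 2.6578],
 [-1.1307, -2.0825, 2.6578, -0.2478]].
sigma(A) ≈ {-3, -2, 1, 5}

A is real symmetric, so its spectrum consists of real eigenvalues. Expanding the characteristic polynomial of the displayed matrix gives
  det(λ I - A) = p(λ) = λ^4 + (-1)λ^3 + (-19)λ^2 + (-11)λ + (29.9989).
Solving p(λ) = 0 yields eigenvalues ≈ -3, -2, 1, 5. (A is shown rounded to 4 decimals, so these recover the underlying integer eigenvalues to within that precision.)
Verification: the trace of A = 1 equals the sum of eigenvalues 1, and det(A) ≈ 29.9989 matches the eigenvalue product 30.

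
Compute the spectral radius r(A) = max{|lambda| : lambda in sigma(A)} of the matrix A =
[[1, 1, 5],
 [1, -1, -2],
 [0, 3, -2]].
r(A) ≈ 3.4998

The eigenvalues of A are the roots of its characteristic polynomial. With M = A (coefficients from the trace, the sum of principal 2x2 minors, and det A):
  p(λ) = det(λ I - M) = λ^3 + 2λ^2 + 4λ - 25.
No integer candidate from the rational root theorem (±divisors of 25) is a root, so the roots are irrational. The cubic discriminant is Δ = -19867 < 0, so there is one real root and a complex-conjugate pair. p(2) = -1 and p(3) = 32 have opposite signs, so a root lies in (2, 3); Newton's method refines it to λ ≈ 2.0411. Dividing out (λ - (2.0411)) leaves approximately λ^2 + 4.0411λ + 12.2483. For λ^2 + 4.0411λ + 12.2483 the discriminant is -32.6627. It is negative, so the remaining roots are the complex-conjugate pair λ ≈ -2.0206 ± 2.8576i. Their product equals the constant term, so |λ|^2 ≈ 12.2483 and |λ| ≈ 3.4998.
Thus the eigenvalues (to 4 decimals) are 2.0411 (modulus 2.0411); -2.0206 ± 2.8576i (modulus 3.4998). The spectral radius is the largest modulus: r(A) ≈ 3.4998. (Cross-check: r(A) ≤ ||A||_2 ≈ 5.7734; equality holds whenever A is normal, though it can also hold for some non-normal A.)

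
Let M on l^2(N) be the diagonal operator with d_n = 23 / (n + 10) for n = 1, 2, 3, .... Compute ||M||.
||M|| = 23/11 (attained at n = 1)

For M diagonal, ||M|| = sup_n |d_n| = sup_n 23/(n + 10). This is positive and strictly decreasing in n, so the supremum is attained at n = 1: d_1 = 23/(1 + 10) = 23/11. Hence ||M|| = 23/11.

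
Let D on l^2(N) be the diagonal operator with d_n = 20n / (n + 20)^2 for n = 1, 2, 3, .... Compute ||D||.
||D|| = 1/4 (attained at n = 20)

For D diagonal, ||D|| = sup_n |d_n|. Treat f(x) = 20x / (x + 20)^2 for real x > 0. By the quotient rule, f'(x) = 20(20 - x)/(x + 20)^3, which is positive for x < 20 and negative for x > 20. So f has a unique maximum at x = 20, and since 20 is a positive integer, the supremum over n ≥ 1 is attained at n = 20: d_20 = 20·20/(20 + 20)^2 = 20·20/1600 = 1/4. Hence ||D|| = 1/4.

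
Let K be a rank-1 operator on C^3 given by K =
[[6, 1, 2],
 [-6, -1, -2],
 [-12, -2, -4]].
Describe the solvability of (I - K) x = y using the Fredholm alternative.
(I - K) is singular (det(I - K) = 0, i.e. 1 ∈ sigma(K)). (I - K) x = y is solvable iff y ⊥ ker((I - K)^*) = span{(6, 1, 2)}, i.e. iff 6y_1 + y_2 + 2y_3 = 0. When solvable, the solutions are x = y + c·(1, -1, -2), c arbitrary (ker(I - K) = span{(1, -1, -2)}, dimension 1).

K has rank 1, so it is an outer product K = u v^T: every row of K is a multiple of one row vector. Reading off the entries, u = (1, -1, -2) and v = (6, 1, 2) (row i of K equals u_i·v^T). A rank-one matrix u v^T satisfies K u = u (v·u) and kills the (2)-dimensional subspace v^⊥, so its characteristic polynomial is lambda^2 (lambda - v·u) with v·u = tr K = 1. Hence the eigenvalues of I - K are 1 (multiplicity 2) and 1 - (1) = 0, so det(I - K) = 0. (Direct check: I - K =
[[-5, -1, -2],
 [6, 2, 2],
 [12, 2, 5]]
has determinant 0.) So 1 is an eigenvalue of K and (I - K) is not invertible. The finite-dimensional Fredholm alternative says: either (I - K) is invertible, or ker(I - K) ≠ {0} and then range(I - K) = ker((I - K)^*)^⊥, with dim ker(I - K) = dim ker((I - K)^*). We are in the second case, so we need both kernels. Kernel of I - K: (I - K) u = u - u (v·u) = u - u = 0, so ker(I - K) = span{u} = span{(1, -1, -2)} (it is exactly 1-dimensional because rank(I - K) = 2). Kernel of the adjoint: K is real, so (I - K)^* = I - K^T = I - v u^T, and (I - v u^T) v = v - v (u·v) = 0; hence ker((I - K)^*) = span{v} = span{(6, 1, 2)}. Therefore (I - K) x = y is solvable iff <y, v> = 0, i.e. iff 6y_1 + y_2 + 2y_3 = 0. When this holds, K y = u (v·y) = 0, so (I - K) y = y and x = y is a particular solution; the full solution set is the line x = y + c·u = y + c·(1, -1, -2), c ∈ C.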